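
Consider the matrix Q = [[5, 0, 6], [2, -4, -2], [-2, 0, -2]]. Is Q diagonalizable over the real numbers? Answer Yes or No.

Characteristic polynomial: p(s) = s^3 + s^2 - 10s + 8 = (s - 2)(s - 1)(s + 4).
All 3 eigenvalues are distinct, so Q is diagonalizable.

Yes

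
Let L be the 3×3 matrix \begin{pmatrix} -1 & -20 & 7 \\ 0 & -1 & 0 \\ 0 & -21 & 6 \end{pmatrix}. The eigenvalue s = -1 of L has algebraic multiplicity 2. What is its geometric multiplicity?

L + 1I = [[0, -20, 7], [0, 0, 0], [0, -21, 7]].
This matrix has rank 2, so its null space has dimension 3 − 2 = 1.

1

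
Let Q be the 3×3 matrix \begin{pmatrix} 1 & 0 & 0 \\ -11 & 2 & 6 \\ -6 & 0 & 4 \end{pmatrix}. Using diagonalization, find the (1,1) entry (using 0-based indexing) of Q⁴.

Characteristic polynomial: t^3 - 7t^2 + 14t - 8 = (t - 4)(t - 2)(t - 1), so the eigenvalues are 1, 2, 4.
t=1: eigenvector (1, -1, 2).
t=2: eigenvector (0, 1, 0).
t=4: eigenvector (0, 3, 1).
P = [[1, 0, 0], [-1, 1, 3], [2, 0, 1]], D = diag(1, 2, 4), P⁻¹ = [[1, 0, 0], [7, 1, -3], [-2, 0, 1]].
Q⁴ = P·diag(1, 16, 256)·P⁻¹ = [[1, 0, 0], [-1425, 16, 720], [-510, 0, 256]].
The requested entry is 16.

16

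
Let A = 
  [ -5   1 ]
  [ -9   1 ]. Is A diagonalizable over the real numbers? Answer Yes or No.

Characteristic polynomial: p(s) = s^2 + 4s + 4 = (s + 2)^2.
s = -2 has algebraic multiplicity 2; rank(A + 2I) = 1, so geometric multiplicity = 1.
Geometric multiplicity < algebraic multiplicity, so A is not diagonalizable.

No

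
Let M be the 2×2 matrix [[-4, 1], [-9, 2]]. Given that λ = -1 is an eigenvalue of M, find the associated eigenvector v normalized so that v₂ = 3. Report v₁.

M + 1I = [[-3, 1], [-9, 3]].
Solving (M + 1I)v = 0 gives the eigenspace spanned by (1, 3).
With v₂ = 3, v = (1, 3), so v₁ = 1.

1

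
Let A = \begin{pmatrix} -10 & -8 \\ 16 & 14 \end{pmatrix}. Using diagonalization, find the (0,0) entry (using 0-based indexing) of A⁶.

-46528

Characteristic polynomial: r^2 - 4r - 12 = (r - 6)(r + 2), so the eigenvalues are -2, 6.
r=6: eigenvector (1, -2).
r=-2: eigenvector (1, -1).
P = [[1, 1], [-2, -1]], D = diag(6, -2), P⁻¹ = [[-1, -1], [2, 1]].
A⁶ = P·diag(46656, 64)·P⁻¹ = [[-46528, -46592], [93184, 93248]].
The requested entry is -46528.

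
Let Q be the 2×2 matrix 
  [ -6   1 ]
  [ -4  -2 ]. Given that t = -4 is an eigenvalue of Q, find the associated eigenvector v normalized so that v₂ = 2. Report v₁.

1

Q + 4I = [[-2, 1], [-4, 2]].
Solving (Q + 4I)v = 0 gives the eigenspace spanned by (1, 2).
With v₂ = 2, v = (1, 2), so v₁ = 1.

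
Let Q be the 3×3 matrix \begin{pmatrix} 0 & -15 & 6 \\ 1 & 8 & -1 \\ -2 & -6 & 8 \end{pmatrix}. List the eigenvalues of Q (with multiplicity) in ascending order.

Characteristic polynomial: p(s) = s^3 - 16s^2 + 85s - 150 = (s - 6)(s - 5)^2.
Roots (with multiplicity): 5, 5, 6.

5, 5, 6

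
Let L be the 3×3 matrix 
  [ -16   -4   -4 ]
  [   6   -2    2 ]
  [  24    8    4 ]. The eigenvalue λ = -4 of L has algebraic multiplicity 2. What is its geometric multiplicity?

2

L + 4I = [[-12, -4, -4], [6, 2, 2], [24, 8, 8]].
This matrix has rank 1, so its null space has dimension 3 − 1 = 2.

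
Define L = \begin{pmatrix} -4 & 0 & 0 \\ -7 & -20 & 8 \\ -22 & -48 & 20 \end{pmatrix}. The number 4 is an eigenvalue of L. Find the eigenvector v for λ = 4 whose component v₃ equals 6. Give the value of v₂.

L − 4I = [[-8, 0, 0], [-7, -24, 8], [-22, -48, 16]].
Solving (L − 4I)v = 0 gives the eigenspace spanned by (0, 2, 6).
With v₃ = 6, v = (0, 2, 6), so v₂ = 2.

2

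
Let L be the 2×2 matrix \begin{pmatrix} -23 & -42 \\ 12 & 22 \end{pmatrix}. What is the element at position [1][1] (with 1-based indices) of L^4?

Characteristic polynomial: μ^2 + μ - 2 = (μ - 1)(μ + 2), so the eigenvalues are -2, 1.
μ=1: eigenvector (-7, 4).
μ=-2: eigenvector (-2, 1).
P = [[-7, -2], [4, 1]], D = diag(1, -2), P⁻¹ = [[1, 2], [-4, -7]].
L⁴ = P·diag(1, 16)·P⁻¹ = [[121, 210], [-60, -104]].
The requested entry is 121.

121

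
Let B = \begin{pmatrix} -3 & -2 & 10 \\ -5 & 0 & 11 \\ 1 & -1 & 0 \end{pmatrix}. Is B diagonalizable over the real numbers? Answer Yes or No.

Characteristic polynomial: p(μ) = μ^3 + 3μ^2 - 9μ + 5 = (μ - 1)^2(μ + 5).
μ = 1 has algebraic multiplicity 2; rank(B − 1I) = 2, so geometric multiplicity = 1.
Geometric multiplicity < algebraic multiplicity, so B is not diagonalizable.

No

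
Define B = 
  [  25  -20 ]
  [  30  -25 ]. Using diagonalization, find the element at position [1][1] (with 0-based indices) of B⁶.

Characteristic polynomial: r^2 - 25 = (r - 5)(r + 5), so the eigenvalues are -5, 5.
r=5: eigenvector (1, 1).
r=-5: eigenvector (-2, -3).
P = [[1, -2], [1, -3]], D = diag(5, -5), P⁻¹ = [[3, -2], [1, -1]].
B⁶ = P·diag(15625, 15625)·P⁻¹ = [[15625, 0], [0, 15625]].
The requested entry is 15625.

15625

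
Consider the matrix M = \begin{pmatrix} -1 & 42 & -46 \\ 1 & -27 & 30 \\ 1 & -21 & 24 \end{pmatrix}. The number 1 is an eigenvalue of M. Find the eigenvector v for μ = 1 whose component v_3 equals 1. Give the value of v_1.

-2

M − 1I = [[-2, 42, -46], [1, -28, 30], [1, -21, 23]].
Solving (M − 1I)v = 0 gives the eigenspace spanned by (-2, 1, 1).
With v_3 = 1, v = (-2, 1, 1), so v_1 = -2.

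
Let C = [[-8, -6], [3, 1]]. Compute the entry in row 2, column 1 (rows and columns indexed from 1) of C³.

Characteristic polynomial: s^2 + 7s + 10 = (s + 2)(s + 5), so the eigenvalues are -5, -2.
s=-2: eigenvector (-1, 1).
s=-5: eigenvector (-2, 1).
P = [[-1, -2], [1, 1]], D = diag(-2, -5), P⁻¹ = [[1, 2], [-1, -1]].
C³ = P·diag(-8, -125)·P⁻¹ = [[-242, -234], [117, 109]].
The requested entry is 117.

117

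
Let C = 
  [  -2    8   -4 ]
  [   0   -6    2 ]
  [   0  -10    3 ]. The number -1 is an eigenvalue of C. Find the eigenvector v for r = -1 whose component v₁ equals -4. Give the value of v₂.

C + 1I = [[-1, 8, -4], [0, -5, 2], [0, -10, 4]].
Solving (C + 1I)v = 0 gives the eigenspace spanned by (-4, 2, 5).
With v₁ = -4, v = (-4, 2, 5), so v₂ = 2.

2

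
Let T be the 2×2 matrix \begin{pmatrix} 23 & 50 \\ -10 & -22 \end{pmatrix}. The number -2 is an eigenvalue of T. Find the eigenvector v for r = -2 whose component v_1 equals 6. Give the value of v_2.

-3

T + 2I = [[25, 50], [-10, -20]].
Solving (T + 2I)v = 0 gives the eigenspace spanned by (6, -3).
With v_1 = 6, v = (6, -3), so v_2 = -3.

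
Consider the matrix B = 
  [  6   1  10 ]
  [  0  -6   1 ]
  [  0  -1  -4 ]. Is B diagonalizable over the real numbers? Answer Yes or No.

Characteristic polynomial: p(λ) = λ^3 + 4λ^2 - 35λ - 150 = (λ - 6)(λ + 5)^2.
λ = -5 has algebraic multiplicity 2; rank(B + 5I) = 2, so geometric multiplicity = 1.
Geometric multiplicity < algebraic multiplicity, so B is not diagonalizable.

No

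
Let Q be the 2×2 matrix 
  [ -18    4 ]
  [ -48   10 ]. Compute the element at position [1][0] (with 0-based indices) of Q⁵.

Characteristic polynomial: s^2 + 8s + 12 = (s + 2)(s + 6), so the eigenvalues are -6, -2.
s=-6: eigenvector (1, 3).
s=-2: eigenvector (1, 4).
P = [[1, 1], [3, 4]], D = diag(-6, -2), P⁻¹ = [[4, -1], [-3, 1]].
Q⁵ = P·diag(-7776, -32)·P⁻¹ = [[-31008, 7744], [-92928, 23200]].
The requested entry is -92928.

-92928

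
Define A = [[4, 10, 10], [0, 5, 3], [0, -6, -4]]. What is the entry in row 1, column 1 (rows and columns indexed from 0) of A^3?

17

Characteristic polynomial: μ^3 - 5μ^2 + 2μ + 8 = (μ - 4)(μ - 2)(μ + 1), so the eigenvalues are -1, 2, 4.
μ=2: eigenvector (0, -1, 1).
μ=-1: eigenvector (-2, -1, 2).
μ=4: eigenvector (1, 0, 0).
P = [[0, -2, 1], [-1, -1, 0], [1, 2, 0]], D = diag(2, -1, 4), P⁻¹ = [[0, -2, -1], [0, 1, 1], [1, 2, 2]].
A³ = P·diag(8, -1, 64)·P⁻¹ = [[64, 130, 130], [0, 17, 9], [0, -18, -10]].
The requested entry is 17.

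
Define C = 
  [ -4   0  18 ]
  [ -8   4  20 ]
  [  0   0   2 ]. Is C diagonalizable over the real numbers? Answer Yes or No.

Characteristic polynomial: p(r) = r^3 - 2r^2 - 16r + 32 = (r - 4)(r - 2)(r + 4).
All 3 eigenvalues are distinct, so C is diagonalizable.

Yes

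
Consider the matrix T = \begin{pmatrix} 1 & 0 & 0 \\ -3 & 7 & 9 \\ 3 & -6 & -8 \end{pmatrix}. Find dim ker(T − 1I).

T − 1I = [[0, 0, 0], [-3, 6, 9], [3, -6, -9]].
This matrix has rank 1, so its null space has dimension 3 − 1 = 2.

2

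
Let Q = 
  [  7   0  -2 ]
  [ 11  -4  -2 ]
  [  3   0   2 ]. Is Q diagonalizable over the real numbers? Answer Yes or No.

Yes

Characteristic polynomial: p(r) = r^3 - 5r^2 - 16r + 80 = (r - 5)(r - 4)(r + 4).
All 3 eigenvalues are distinct, so Q is diagonalizable.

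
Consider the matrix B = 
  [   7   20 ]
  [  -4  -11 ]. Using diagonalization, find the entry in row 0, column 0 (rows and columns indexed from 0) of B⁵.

Characteristic polynomial: μ^2 + 4μ + 3 = (μ + 1)(μ + 3), so the eigenvalues are -3, -1.
μ=-1: eigenvector (5, -2).
μ=-3: eigenvector (-2, 1).
P = [[5, -2], [-2, 1]], D = diag(-1, -3), P⁻¹ = [[1, 2], [2, 5]].
B⁵ = P·diag(-1, -243)·P⁻¹ = [[967, 2420], [-484, -1211]].
The requested entry is 967.

967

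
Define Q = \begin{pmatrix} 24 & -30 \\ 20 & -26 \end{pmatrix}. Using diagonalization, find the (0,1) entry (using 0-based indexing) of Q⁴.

3120

Characteristic polynomial: λ^2 + 2λ - 24 = (λ - 4)(λ + 6), so the eigenvalues are -6, 4.
λ=-6: eigenvector (1, 1).
λ=4: eigenvector (3, 2).
P = [[1, 3], [1, 2]], D = diag(-6, 4), P⁻¹ = [[-2, 3], [1, -1]].
Q⁴ = P·diag(1296, 256)·P⁻¹ = [[-1824, 3120], [-2080, 3376]].
The requested entry is 3120.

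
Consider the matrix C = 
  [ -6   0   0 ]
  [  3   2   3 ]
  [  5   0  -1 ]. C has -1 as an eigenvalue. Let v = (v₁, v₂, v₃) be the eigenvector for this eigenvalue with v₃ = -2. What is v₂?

C + 1I = [[-5, 0, 0], [3, 3, 3], [5, 0, 0]].
Solving (C + 1I)v = 0 gives the eigenspace spanned by (0, 2, -2).
With v₃ = -2, v = (0, 2, -2), so v₂ = 2.

2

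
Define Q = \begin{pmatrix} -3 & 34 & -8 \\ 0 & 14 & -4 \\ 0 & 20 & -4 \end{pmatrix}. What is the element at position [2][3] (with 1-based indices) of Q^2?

Characteristic polynomial: r^3 - 7r^2 - 6r + 72 = (r - 6)(r - 4)(r + 3), so the eigenvalues are -3, 4, 6.
r=-3: eigenvector (1, 0, 0).
r=6: eigenvector (2, 1, 2).
r=4: eigenvector (4, 2, 5).
P = [[1, 2, 4], [0, 1, 2], [0, 2, 5]], D = diag(-3, 6, 4), P⁻¹ = [[1, -2, 0], [0, 5, -2], [0, -2, 1]].
Q² = P·diag(9, 36, 16)·P⁻¹ = [[9, 214, -80], [0, 116, -40], [0, 200, -64]].
The requested entry is -40.

-40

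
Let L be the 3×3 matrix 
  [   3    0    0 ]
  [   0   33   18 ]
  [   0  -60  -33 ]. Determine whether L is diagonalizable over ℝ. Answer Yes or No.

Yes

Characteristic polynomial: p(μ) = μ^3 - 3μ^2 - 9μ + 27 = (μ - 3)^2(μ + 3).
μ = 3 has algebraic multiplicity 2; rank(L − 3I) = 1, so geometric multiplicity = 2.
Every eigenvalue has geometric = algebraic multiplicity, so L is diagonalizable.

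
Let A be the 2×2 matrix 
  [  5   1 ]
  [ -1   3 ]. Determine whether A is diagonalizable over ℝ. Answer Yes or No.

Characteristic polynomial: p(t) = t^2 - 8t + 16 = (t - 4)^2.
t = 4 has algebraic multiplicity 2; rank(A − 4I) = 1, so geometric multiplicity = 1.
Geometric multiplicity < algebraic multiplicity, so A is not diagonalizable.

No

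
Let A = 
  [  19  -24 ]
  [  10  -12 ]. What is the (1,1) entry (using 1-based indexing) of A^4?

2881

Characteristic polynomial: t^2 - 7t + 12 = (t - 4)(t - 3), so the eigenvalues are 3, 4.
t=4: eigenvector (8, 5).
t=3: eigenvector (-3, -2).
P = [[8, -3], [5, -2]], D = diag(4, 3), P⁻¹ = [[2, -3], [5, -8]].
A⁴ = P·diag(256, 81)·P⁻¹ = [[2881, -4200], [1750, -2544]].
The requested entry is 2881.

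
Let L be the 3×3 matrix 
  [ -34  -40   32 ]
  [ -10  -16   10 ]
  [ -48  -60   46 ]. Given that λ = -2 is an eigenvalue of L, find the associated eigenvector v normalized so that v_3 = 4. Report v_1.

4

L + 2I = [[-32, -40, 32], [-10, -14, 10], [-48, -60, 48]].
Solving (L + 2I)v = 0 gives the eigenspace spanned by (4, 0, 4).
With v_3 = 4, v = (4, 0, 4), so v_1 = 4.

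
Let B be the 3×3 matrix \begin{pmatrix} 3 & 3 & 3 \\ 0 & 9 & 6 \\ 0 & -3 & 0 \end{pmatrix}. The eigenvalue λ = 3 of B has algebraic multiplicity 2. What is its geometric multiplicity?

B − 3I = [[0, 3, 3], [0, 6, 6], [0, -3, -3]].
This matrix has rank 1, so its null space has dimension 3 − 1 = 2.

2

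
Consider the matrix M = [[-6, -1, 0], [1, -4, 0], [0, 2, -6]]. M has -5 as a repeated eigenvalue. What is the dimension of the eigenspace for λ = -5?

1

M + 5I = [[-1, -1, 0], [1, 1, 0], [0, 2, -1]].
This matrix has rank 2, so its null space has dimension 3 − 2 = 1.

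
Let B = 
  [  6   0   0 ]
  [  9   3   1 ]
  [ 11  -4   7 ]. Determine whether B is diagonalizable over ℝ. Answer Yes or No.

Characteristic polynomial: p(λ) = λ^3 - 16λ^2 + 85λ - 150 = (λ - 6)(λ - 5)^2.
λ = 5 has algebraic multiplicity 2; rank(B − 5I) = 2, so geometric multiplicity = 1.
Geometric multiplicity < algebraic multiplicity, so B is not diagonalizable.

No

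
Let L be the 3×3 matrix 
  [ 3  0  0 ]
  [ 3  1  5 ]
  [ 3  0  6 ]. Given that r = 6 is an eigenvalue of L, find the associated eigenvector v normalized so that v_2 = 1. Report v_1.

0

L − 6I = [[-3, 0, 0], [3, -5, 5], [3, 0, 0]].
Solving (L − 6I)v = 0 gives the eigenspace spanned by (0, 1, 1).
With v_2 = 1, v = (0, 1, 1), so v_1 = 0.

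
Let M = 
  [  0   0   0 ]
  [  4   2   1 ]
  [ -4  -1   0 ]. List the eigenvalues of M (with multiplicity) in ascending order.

Characteristic polynomial: p(λ) = λ^3 - 2λ^2 + λ = λ(λ - 1)^2.
Roots (with multiplicity): 0, 1, 1.

0, 1, 1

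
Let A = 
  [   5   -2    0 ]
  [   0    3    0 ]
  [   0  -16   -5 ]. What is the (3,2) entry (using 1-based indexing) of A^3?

Characteristic polynomial: t^3 - 3t^2 - 25t + 75 = (t - 5)(t - 3)(t + 5), so the eigenvalues are -5, 3, 5.
t=5: eigenvector (1, 0, 0).
t=3: eigenvector (1, 1, -2).
t=-5: eigenvector (0, 0, 1).
P = [[1, 1, 0], [0, 1, 0], [0, -2, 1]], D = diag(5, 3, -5), P⁻¹ = [[1, -1, 0], [0, 1, 0], [0, 2, 1]].
A³ = P·diag(125, 27, -125)·P⁻¹ = [[125, -98, 0], [0, 27, 0], [0, -304, -125]].
The requested entry is -304.

-304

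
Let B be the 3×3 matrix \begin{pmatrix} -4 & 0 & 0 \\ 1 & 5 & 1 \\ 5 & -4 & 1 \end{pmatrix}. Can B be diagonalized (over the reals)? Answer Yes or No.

Characteristic polynomial: p(μ) = μ^3 - 2μ^2 - 15μ + 36 = (μ - 3)^2(μ + 4).
μ = 3 has algebraic multiplicity 2; rank(B − 3I) = 2, so geometric multiplicity = 1.
Geometric multiplicity < algebraic multiplicity, so B is not diagonalizable.

No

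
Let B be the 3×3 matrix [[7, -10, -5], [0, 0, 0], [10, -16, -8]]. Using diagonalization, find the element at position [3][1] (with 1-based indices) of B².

-10

Characteristic polynomial: r^3 + r^2 - 6r = r(r - 2)(r + 3), so the eigenvalues are -3, 0, 2.
r=-3: eigenvector (-1, 0, -2).
r=2: eigenvector (1, 0, 1).
r=0: eigenvector (0, 1, -2).
P = [[-1, 1, 0], [0, 0, 1], [-2, 1, -2]], D = diag(-3, 2, 0), P⁻¹ = [[1, -2, -1], [2, -2, -1], [0, 1, 0]].
B² = P·diag(9, 4, 0)·P⁻¹ = [[-1, 10, 5], [0, 0, 0], [-10, 28, 14]].
The requested entry is -10.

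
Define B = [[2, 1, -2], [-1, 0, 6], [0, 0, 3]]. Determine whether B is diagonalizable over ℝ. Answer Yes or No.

Characteristic polynomial: p(s) = s^3 - 5s^2 + 7s - 3 = (s - 3)(s - 1)^2.
s = 1 has algebraic multiplicity 2; rank(B − 1I) = 2, so geometric multiplicity = 1.
Geometric multiplicity < algebraic multiplicity, so B is not diagonalizable.

No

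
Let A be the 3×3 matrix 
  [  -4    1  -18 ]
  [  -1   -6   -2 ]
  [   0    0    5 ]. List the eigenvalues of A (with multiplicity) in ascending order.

Characteristic polynomial: p(μ) = μ^3 + 5μ^2 - 25μ - 125 = (μ - 5)(μ + 5)^2.
Roots (with multiplicity): -5, -5, 5.

-5, -5, 5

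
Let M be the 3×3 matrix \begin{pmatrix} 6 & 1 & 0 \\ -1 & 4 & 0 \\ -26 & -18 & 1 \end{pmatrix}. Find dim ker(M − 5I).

1

M − 5I = [[1, 1, 0], [-1, -1, 0], [-26, -18, -4]].
This matrix has rank 2, so its null space has dimension 3 − 2 = 1.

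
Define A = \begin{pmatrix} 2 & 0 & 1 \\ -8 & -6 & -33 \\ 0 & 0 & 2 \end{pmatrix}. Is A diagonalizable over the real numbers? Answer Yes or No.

No

Characteristic polynomial: p(μ) = μ^3 + 2μ^2 - 20μ + 24 = (μ - 2)^2(μ + 6).
μ = 2 has algebraic multiplicity 2; rank(A − 2I) = 2, so geometric multiplicity = 1.
Geometric multiplicity < algebraic multiplicity, so A is not diagonalizable.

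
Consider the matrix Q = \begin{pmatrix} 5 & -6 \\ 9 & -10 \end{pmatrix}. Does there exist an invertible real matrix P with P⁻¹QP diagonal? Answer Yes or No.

Characteristic polynomial: p(λ) = λ^2 + 5λ + 4 = (λ + 1)(λ + 4).
All 2 eigenvalues are distinct, so Q is diagonalizable.

Yes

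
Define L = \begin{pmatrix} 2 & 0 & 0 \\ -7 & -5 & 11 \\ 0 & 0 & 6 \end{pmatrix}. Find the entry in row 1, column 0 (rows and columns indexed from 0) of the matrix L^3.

-133

Characteristic polynomial: λ^3 - 3λ^2 - 28λ + 60 = (λ - 6)(λ - 2)(λ + 5), so the eigenvalues are -5, 2, 6.
λ=6: eigenvector (0, 1, 1).
λ=-5: eigenvector (0, 1, 0).
λ=2: eigenvector (1, -1, 0).
P = [[0, 0, 1], [1, 1, -1], [1, 0, 0]], D = diag(6, -5, 2), P⁻¹ = [[0, 0, 1], [1, 1, -1], [1, 0, 0]].
L³ = P·diag(216, -125, 8)·P⁻¹ = [[8, 0, 0], [-133, -125, 341], [0, 0, 216]].
The requested entry is -133.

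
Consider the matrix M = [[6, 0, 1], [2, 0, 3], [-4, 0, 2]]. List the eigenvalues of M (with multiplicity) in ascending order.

Characteristic polynomial: p(r) = r^3 - 8r^2 + 16r = r(r - 4)^2.
Roots (with multiplicity): 0, 4, 4.

0, 4, 4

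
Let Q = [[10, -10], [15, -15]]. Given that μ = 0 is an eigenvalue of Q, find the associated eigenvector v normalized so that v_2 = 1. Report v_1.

1

Q = [[10, -10], [15, -15]].
Solving (Q)v = 0 gives the eigenspace spanned by (1, 1).
With v_2 = 1, v = (1, 1), so v_1 = 1.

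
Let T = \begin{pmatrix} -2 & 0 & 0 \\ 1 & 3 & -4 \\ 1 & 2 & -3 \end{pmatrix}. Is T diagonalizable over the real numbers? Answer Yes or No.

Yes

Characteristic polynomial: p(μ) = μ^3 + 2μ^2 - μ - 2 = (μ - 1)(μ + 1)(μ + 2).
All 3 eigenvalues are distinct, so T is diagonalizable.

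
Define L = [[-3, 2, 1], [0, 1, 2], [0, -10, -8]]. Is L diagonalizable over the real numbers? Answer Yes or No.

Yes

Characteristic polynomial: p(r) = r^3 + 10r^2 + 33r + 36 = (r + 3)^2(r + 4).
r = -3 has algebraic multiplicity 2; rank(L + 3I) = 1, so geometric multiplicity = 2.
Every eigenvalue has geometric = algebraic multiplicity, so L is diagonalizable.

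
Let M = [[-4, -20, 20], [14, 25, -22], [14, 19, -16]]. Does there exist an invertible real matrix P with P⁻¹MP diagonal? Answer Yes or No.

Yes

Characteristic polynomial: p(μ) = μ^3 - 5μ^2 - 18μ + 72 = (μ - 6)(μ - 3)(μ + 4).
All 3 eigenvalues are distinct, so M is diagonalizable.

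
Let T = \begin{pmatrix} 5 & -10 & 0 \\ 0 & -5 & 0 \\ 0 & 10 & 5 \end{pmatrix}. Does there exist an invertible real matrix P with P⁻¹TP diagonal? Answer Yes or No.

Characteristic polynomial: p(λ) = λ^3 - 5λ^2 - 25λ + 125 = (λ - 5)^2(λ + 5).
λ = 5 has algebraic multiplicity 2; rank(T − 5I) = 1, so geometric multiplicity = 2.
Every eigenvalue has geometric = algebraic multiplicity, so T is diagonalizable.

Yes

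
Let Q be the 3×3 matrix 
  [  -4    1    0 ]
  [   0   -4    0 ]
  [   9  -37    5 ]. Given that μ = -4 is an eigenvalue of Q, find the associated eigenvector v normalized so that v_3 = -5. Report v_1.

5

Q + 4I = [[0, 1, 0], [0, 0, 0], [9, -37, 9]].
Solving (Q + 4I)v = 0 gives the eigenspace spanned by (5, 0, -5).
With v_3 = -5, v = (5, 0, -5), so v_1 = 5.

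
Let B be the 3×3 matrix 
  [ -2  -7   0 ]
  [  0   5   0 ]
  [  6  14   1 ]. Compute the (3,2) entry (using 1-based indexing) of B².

Characteristic polynomial: s^3 - 4s^2 - 7s + 10 = (s - 5)(s - 1)(s + 2), so the eigenvalues are -2, 1, 5.
s=-2: eigenvector (1, 0, -2).
s=5: eigenvector (-1, 1, 2).
s=1: eigenvector (0, 0, 1).
P = [[1, -1, 0], [0, 1, 0], [-2, 2, 1]], D = diag(-2, 5, 1), P⁻¹ = [[1, 1, 0], [0, 1, 0], [2, 0, 1]].
B² = P·diag(4, 25, 1)·P⁻¹ = [[4, -21, 0], [0, 25, 0], [-6, 42, 1]].
The requested entry is 42.

42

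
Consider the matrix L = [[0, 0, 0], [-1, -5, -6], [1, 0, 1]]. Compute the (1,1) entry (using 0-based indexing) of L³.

-125

Characteristic polynomial: μ^3 + 4μ^2 - 5μ = μ(μ - 1)(μ + 5), so the eigenvalues are -5, 0, 1.
μ=0: eigenvector (1, 1, -1).
μ=-5: eigenvector (0, 1, 0).
μ=1: eigenvector (0, -1, 1).
P = [[1, 0, 0], [1, 1, -1], [-1, 0, 1]], D = diag(0, -5, 1), P⁻¹ = [[1, 0, 0], [0, 1, 1], [1, 0, 1]].
L³ = P·diag(0, -125, 1)·P⁻¹ = [[0, 0, 0], [-1, -125, -126], [1, 0, 1]].
The requested entry is -125.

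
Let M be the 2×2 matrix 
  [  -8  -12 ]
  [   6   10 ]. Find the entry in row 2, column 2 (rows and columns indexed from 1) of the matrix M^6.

Characteristic polynomial: μ^2 - 2μ - 8 = (μ - 4)(μ + 2), so the eigenvalues are -2, 4.
μ=-2: eigenvector (-2, 1).
μ=4: eigenvector (-1, 1).
P = [[-2, -1], [1, 1]], D = diag(-2, 4), P⁻¹ = [[-1, -1], [1, 2]].
M⁶ = P·diag(64, 4096)·P⁻¹ = [[-3968, -8064], [4032, 8128]].
The requested entry is 8128.

8128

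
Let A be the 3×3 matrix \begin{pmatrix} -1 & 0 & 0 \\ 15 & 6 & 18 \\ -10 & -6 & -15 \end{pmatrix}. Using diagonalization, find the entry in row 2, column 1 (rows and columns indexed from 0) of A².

54

Characteristic polynomial: s^3 + 10s^2 + 27s + 18 = (s + 1)(s + 3)(s + 6), so the eigenvalues are -6, -3, -1.
s=-1: eigenvector (1, 3, -2).
s=-3: eigenvector (0, -2, 1).
s=-6: eigenvector (0, -3, 2).
P = [[1, 0, 0], [3, -2, -3], [-2, 1, 2]], D = diag(-1, -3, -6), P⁻¹ = [[1, 0, 0], [0, -2, -3], [1, 1, 2]].
A² = P·diag(1, 9, 36)·P⁻¹ = [[1, 0, 0], [-105, -72, -162], [70, 54, 117]].
The requested entry is 54.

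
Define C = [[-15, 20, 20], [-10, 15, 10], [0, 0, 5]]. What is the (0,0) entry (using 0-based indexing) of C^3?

Characteristic polynomial: t^3 - 5t^2 - 25t + 125 = (t - 5)^2(t + 5), so the eigenvalues are -5, 5, 5.
t=5: eigenvector (1, 1, 0).
t=5: eigenvector (-2, -1, -1).
t=-5: eigenvector (-2, -1, 0).
P = [[1, -2, -2], [1, -1, -1], [0, -1, 0]], D = diag(5, 5, -5), P⁻¹ = [[-1, 2, 0], [0, 0, -1], [-1, 1, 1]].
C³ = P·diag(125, 125, -125)·P⁻¹ = [[-375, 500, 500], [-250, 375, 250], [0, 0, 125]].
The requested entry is -375.

-375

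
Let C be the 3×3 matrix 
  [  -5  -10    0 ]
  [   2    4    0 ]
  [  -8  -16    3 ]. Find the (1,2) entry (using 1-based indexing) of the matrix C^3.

-10

Characteristic polynomial: t^3 - 2t^2 - 3t = t(t - 3)(t + 1), so the eigenvalues are -1, 0, 3.
t=-1: eigenvector (5, -2, 2).
t=0: eigenvector (-2, 1, 0).
t=3: eigenvector (0, 0, 1).
P = [[5, -2, 0], [-2, 1, 0], [2, 0, 1]], D = diag(-1, 0, 3), P⁻¹ = [[1, 2, 0], [2, 5, 0], [-2, -4, 1]].
C³ = P·diag(-1, 0, 27)·P⁻¹ = [[-5, -10, 0], [2, 4, 0], [-56, -112, 27]].
The requested entry is -10.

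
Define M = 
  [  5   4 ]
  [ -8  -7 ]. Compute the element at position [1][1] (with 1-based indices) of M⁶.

Characteristic polynomial: λ^2 + 2λ - 3 = (λ - 1)(λ + 3), so the eigenvalues are -3, 1.
λ=-3: eigenvector (-1, 2).
λ=1: eigenvector (-1, 1).
P = [[-1, -1], [2, 1]], D = diag(-3, 1), P⁻¹ = [[1, 1], [-2, -1]].
M⁶ = P·diag(729, 1)·P⁻¹ = [[-727, -728], [1456, 1457]].
The requested entry is -727.

-727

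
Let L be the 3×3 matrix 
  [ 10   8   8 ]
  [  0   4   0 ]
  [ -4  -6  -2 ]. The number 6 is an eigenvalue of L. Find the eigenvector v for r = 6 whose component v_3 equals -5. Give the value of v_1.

10

L − 6I = [[4, 8, 8], [0, -2, 0], [-4, -6, -8]].
Solving (L − 6I)v = 0 gives the eigenspace spanned by (10, 0, -5).
With v_3 = -5, v = (10, 0, -5), so v_1 = 10.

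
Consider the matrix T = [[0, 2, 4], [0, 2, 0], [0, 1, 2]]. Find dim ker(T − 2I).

1

T − 2I = [[-2, 2, 4], [0, 0, 0], [0, 1, 0]].
This matrix has rank 2, so its null space has dimension 3 − 2 = 1.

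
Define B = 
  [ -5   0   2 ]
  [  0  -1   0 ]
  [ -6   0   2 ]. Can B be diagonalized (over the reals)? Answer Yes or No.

Characteristic polynomial: p(s) = s^3 + 4s^2 + 5s + 2 = (s + 1)^2(s + 2).
s = -1 has algebraic multiplicity 2; rank(B + 1I) = 1, so geometric multiplicity = 2.
Every eigenvalue has geometric = algebraic multiplicity, so B is diagonalizable.

Yes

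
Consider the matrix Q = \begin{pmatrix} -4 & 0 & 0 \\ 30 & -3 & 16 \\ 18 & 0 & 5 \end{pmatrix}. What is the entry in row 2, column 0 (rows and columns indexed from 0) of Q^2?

18

Characteristic polynomial: s^3 + 2s^2 - 23s - 60 = (s - 5)(s + 3)(s + 4), so the eigenvalues are -4, -3, 5.
s=-4: eigenvector (1, 2, -2).
s=-3: eigenvector (0, 1, 0).
s=5: eigenvector (0, 2, 1).
P = [[1, 0, 0], [2, 1, 2], [-2, 0, 1]], D = diag(-4, -3, 5), P⁻¹ = [[1, 0, 0], [-6, 1, -2], [2, 0, 1]].
Q² = P·diag(16, 9, 25)·P⁻¹ = [[16, 0, 0], [78, 9, 32], [18, 0, 25]].
The requested entry is 18.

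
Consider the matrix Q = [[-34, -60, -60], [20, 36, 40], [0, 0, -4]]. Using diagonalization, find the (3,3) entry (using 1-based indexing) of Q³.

-64

Characteristic polynomial: λ^3 + 2λ^2 - 32λ - 96 = (λ - 6)(λ + 4)^2, so the eigenvalues are -4, -4, 6.
λ=-4: eigenvector (8, -5, 1).
λ=-4: eigenvector (-2, 1, 0).
λ=6: eigenvector (-3, 2, 0).
P = [[8, -2, -3], [-5, 1, 2], [1, 0, 0]], D = diag(-4, -4, 6), P⁻¹ = [[0, 0, 1], [-2, -3, 1], [1, 2, 2]].
Q³ = P·diag(-64, -64, 216)·P⁻¹ = [[-904, -1680, -1680], [560, 1056, 1120], [0, 0, -64]].
The requested entry is -64.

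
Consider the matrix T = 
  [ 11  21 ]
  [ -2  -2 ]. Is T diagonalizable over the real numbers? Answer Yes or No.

Characteristic polynomial: p(r) = r^2 - 9r + 20 = (r - 5)(r - 4).
All 2 eigenvalues are distinct, so T is diagonalizable.

Yes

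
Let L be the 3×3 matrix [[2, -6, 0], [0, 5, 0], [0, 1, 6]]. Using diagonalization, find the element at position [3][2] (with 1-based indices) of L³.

Characteristic polynomial: t^3 - 13t^2 + 52t - 60 = (t - 6)(t - 5)(t - 2), so the eigenvalues are 2, 5, 6.
t=2: eigenvector (1, 0, 0).
t=5: eigenvector (-2, 1, -1).
t=6: eigenvector (0, 0, 1).
P = [[1, -2, 0], [0, 1, 0], [0, -1, 1]], D = diag(2, 5, 6), P⁻¹ = [[1, 2, 0], [0, 1, 0], [0, 1, 1]].
L³ = P·diag(8, 125, 216)·P⁻¹ = [[8, -234, 0], [0, 125, 0], [0, 91, 216]].
The requested entry is 91.

91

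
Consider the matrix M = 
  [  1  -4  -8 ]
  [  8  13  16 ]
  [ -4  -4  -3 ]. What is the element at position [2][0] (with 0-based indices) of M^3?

-124

Characteristic polynomial: λ^3 - 11λ^2 + 35λ - 25 = (λ - 5)^2(λ - 1), so the eigenvalues are 1, 5, 5.
λ=5: eigenvector (0, 2, -1).
λ=5: eigenvector (-1, 1, 0).
λ=1: eigenvector (1, -2, 1).
P = [[0, -1, 1], [2, 1, -2], [-1, 0, 1]], D = diag(5, 5, 1), P⁻¹ = [[1, 1, 1], [0, 1, 2], [1, 1, 2]].
M³ = P·diag(125, 125, 1)·P⁻¹ = [[1, -124, -248], [248, 373, 496], [-124, -124, -123]].
The requested entry is -124.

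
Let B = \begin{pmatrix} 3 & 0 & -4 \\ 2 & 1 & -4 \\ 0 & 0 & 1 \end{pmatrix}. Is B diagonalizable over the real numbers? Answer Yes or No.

Yes

Characteristic polynomial: p(r) = r^3 - 5r^2 + 7r - 3 = (r - 3)(r - 1)^2.
r = 1 has algebraic multiplicity 2; rank(B − 1I) = 1, so geometric multiplicity = 2.
Every eigenvalue has geometric = algebraic multiplicity, so B is diagonalizable.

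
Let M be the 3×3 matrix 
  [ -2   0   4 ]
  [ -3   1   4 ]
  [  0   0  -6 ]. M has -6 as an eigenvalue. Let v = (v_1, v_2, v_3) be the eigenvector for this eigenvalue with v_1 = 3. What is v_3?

-3

M + 6I = [[4, 0, 4], [-3, 7, 4], [0, 0, 0]].
Solving (M + 6I)v = 0 gives the eigenspace spanned by (3, 3, -3).
With v_1 = 3, v = (3, 3, -3), so v_3 = -3.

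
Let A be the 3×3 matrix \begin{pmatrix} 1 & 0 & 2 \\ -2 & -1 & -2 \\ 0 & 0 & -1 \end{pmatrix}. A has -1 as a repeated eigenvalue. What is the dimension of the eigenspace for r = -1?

A + 1I = [[2, 0, 2], [-2, 0, -2], [0, 0, 0]].
This matrix has rank 1, so its null space has dimension 3 − 1 = 2.

2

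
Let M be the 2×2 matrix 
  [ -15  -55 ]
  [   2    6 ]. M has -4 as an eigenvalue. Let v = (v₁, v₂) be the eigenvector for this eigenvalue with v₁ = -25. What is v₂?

5

M + 4I = [[-11, -55], [2, 10]].
Solving (M + 4I)v = 0 gives the eigenspace spanned by (-25, 5).
With v₁ = -25, v = (-25, 5), so v₂ = 5.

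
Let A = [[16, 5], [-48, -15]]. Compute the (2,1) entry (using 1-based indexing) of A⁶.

Characteristic polynomial: r^2 - r = r(r - 1), so the eigenvalues are 0, 1.
r=0: eigenvector (-5, 16).
r=1: eigenvector (1, -3).
P = [[-5, 1], [16, -3]], D = diag(0, 1), P⁻¹ = [[3, 1], [16, 5]].
A⁶ = P·diag(0, 1)·P⁻¹ = [[16, 5], [-48, -15]].
The requested entry is -48.

-48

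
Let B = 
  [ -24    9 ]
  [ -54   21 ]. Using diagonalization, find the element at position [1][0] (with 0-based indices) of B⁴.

7290

Characteristic polynomial: t^2 + 3t - 18 = (t - 3)(t + 6), so the eigenvalues are -6, 3.
t=3: eigenvector (1, 3).
t=-6: eigenvector (1, 2).
P = [[1, 1], [3, 2]], D = diag(3, -6), P⁻¹ = [[-2, 1], [3, -1]].
B⁴ = P·diag(81, 1296)·P⁻¹ = [[3726, -1215], [7290, -2349]].
The requested entry is 7290.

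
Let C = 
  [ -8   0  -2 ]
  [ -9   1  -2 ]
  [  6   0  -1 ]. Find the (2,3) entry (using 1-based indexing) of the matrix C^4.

Characteristic polynomial: r^3 + 8r^2 + 11r - 20 = (r - 1)(r + 4)(r + 5), so the eigenvalues are -5, -4, 1.
r=-4: eigenvector (1, 1, -2).
r=1: eigenvector (0, 1, 0).
r=-5: eigenvector (2, 2, -3).
P = [[1, 0, 2], [1, 1, 2], [-2, 0, -3]], D = diag(-4, 1, -5), P⁻¹ = [[-3, 0, -2], [-1, 1, 0], [2, 0, 1]].
C⁴ = P·diag(256, 1, 625)·P⁻¹ = [[1732, 0, 738], [1731, 1, 738], [-2214, 0, -851]].
The requested entry is 738.

738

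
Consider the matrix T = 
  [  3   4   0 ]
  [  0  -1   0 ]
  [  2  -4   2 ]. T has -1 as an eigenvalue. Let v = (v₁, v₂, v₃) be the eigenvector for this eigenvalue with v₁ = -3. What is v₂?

3

T + 1I = [[4, 4, 0], [0, 0, 0], [2, -4, 3]].
Solving (T + 1I)v = 0 gives the eigenspace spanned by (-3, 3, 6).
With v₁ = -3, v = (-3, 3, 6), so v₂ = 3.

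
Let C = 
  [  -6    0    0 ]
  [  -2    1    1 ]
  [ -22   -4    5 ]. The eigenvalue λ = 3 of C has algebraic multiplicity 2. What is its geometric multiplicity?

1

C − 3I = [[-9, 0, 0], [-2, -2, 1], [-22, -4, 2]].
This matrix has rank 2, so its null space has dimension 3 − 2 = 1.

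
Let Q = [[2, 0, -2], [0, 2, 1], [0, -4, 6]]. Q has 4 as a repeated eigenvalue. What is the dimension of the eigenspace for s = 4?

Q − 4I = [[-2, 0, -2], [0, -2, 1], [0, -4, 2]].
This matrix has rank 2, so its null space has dimension 3 − 2 = 1.

1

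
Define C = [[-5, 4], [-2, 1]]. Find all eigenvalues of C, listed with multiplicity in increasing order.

-3, -1

Characteristic polynomial: p(t) = t^2 + 4t + 3 = (t + 1)(t + 3).
Roots (with multiplicity): -3, -1.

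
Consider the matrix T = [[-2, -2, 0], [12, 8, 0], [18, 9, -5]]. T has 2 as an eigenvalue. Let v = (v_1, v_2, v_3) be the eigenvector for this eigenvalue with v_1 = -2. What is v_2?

T − 2I = [[-4, -2, 0], [12, 6, 0], [18, 9, -7]].
Solving (T − 2I)v = 0 gives the eigenspace spanned by (-2, 4, 0).
With v_1 = -2, v = (-2, 4, 0), so v_2 = 4.

4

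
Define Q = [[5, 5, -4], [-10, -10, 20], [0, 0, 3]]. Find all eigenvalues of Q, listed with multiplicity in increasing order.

-5, 0, 3

Characteristic polynomial: p(μ) = μ^3 + 2μ^2 - 15μ = μ(μ - 3)(μ + 5).
Roots (with multiplicity): -5, 0, 3.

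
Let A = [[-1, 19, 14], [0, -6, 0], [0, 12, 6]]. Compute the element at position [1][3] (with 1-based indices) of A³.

Characteristic polynomial: t^3 + t^2 - 36t - 36 = (t - 6)(t + 1)(t + 6), so the eigenvalues are -6, -1, 6.
t=-1: eigenvector (1, 0, 0).
t=-6: eigenvector (-1, 1, -1).
t=6: eigenvector (2, 0, 1).
P = [[1, -1, 2], [0, 1, 0], [0, -1, 1]], D = diag(-1, -6, 6), P⁻¹ = [[1, -1, -2], [0, 1, 0], [0, 1, 1]].
A³ = P·diag(-1, -216, 216)·P⁻¹ = [[-1, 649, 434], [0, -216, 0], [0, 432, 216]].
The requested entry is 434.

434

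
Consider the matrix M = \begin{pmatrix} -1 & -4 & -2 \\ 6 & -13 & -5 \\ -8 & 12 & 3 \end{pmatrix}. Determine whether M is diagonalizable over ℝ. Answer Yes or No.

No

Characteristic polynomial: p(λ) = λ^3 + 11λ^2 + 39λ + 45 = (λ + 3)^2(λ + 5).
λ = -3 has algebraic multiplicity 2; rank(M + 3I) = 2, so geometric multiplicity = 1.
Geometric multiplicity < algebraic multiplicity, so M is not diagonalizable.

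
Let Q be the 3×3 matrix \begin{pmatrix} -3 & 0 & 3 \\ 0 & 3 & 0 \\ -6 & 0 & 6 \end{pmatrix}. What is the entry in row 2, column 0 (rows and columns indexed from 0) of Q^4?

-162

Characteristic polynomial: λ^3 - 6λ^2 + 9λ = λ(λ - 3)^2, so the eigenvalues are 0, 3, 3.
λ=0: eigenvector (1, 0, 1).
λ=3: eigenvector (0, 1, 0).
λ=3: eigenvector (1, -1, 2).
P = [[1, 0, 1], [0, 1, -1], [1, 0, 2]], D = diag(0, 3, 3), P⁻¹ = [[2, 0, -1], [-1, 1, 1], [-1, 0, 1]].
Q⁴ = P·diag(0, 81, 81)·P⁻¹ = [[-81, 0, 81], [0, 81, 0], [-162, 0, 162]].
The requested entry is -162.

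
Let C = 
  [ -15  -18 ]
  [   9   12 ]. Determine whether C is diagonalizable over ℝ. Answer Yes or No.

Characteristic polynomial: p(s) = s^2 + 3s - 18 = (s - 3)(s + 6).
All 2 eigenvalues are distinct, so C is diagonalizable.

Yes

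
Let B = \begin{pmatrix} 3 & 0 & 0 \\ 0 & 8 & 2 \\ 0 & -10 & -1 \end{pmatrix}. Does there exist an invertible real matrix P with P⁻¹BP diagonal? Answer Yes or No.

Characteristic polynomial: p(s) = s^3 - 10s^2 + 33s - 36 = (s - 4)(s - 3)^2.
s = 3 has algebraic multiplicity 2; rank(B − 3I) = 1, so geometric multiplicity = 2.
Every eigenvalue has geometric = algebraic multiplicity, so B is diagonalizable.

Yes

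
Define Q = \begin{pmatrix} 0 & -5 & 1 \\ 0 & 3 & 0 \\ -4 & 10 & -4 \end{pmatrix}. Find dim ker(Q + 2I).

Q + 2I = [[2, -5, 1], [0, 5, 0], [-4, 10, -2]].
This matrix has rank 2, so its null space has dimension 3 − 2 = 1.

1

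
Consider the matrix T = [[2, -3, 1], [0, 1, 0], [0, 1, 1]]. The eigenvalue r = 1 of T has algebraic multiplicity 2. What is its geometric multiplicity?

1

T − 1I = [[1, -3, 1], [0, 0, 0], [0, 1, 0]].
This matrix has rank 2, so its null space has dimension 3 − 2 = 1.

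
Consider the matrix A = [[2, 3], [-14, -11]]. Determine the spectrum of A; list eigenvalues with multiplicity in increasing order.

-5, -4

Characteristic polynomial: p(s) = s^2 + 9s + 20 = (s + 4)(s + 5).
Roots (with multiplicity): -5, -4.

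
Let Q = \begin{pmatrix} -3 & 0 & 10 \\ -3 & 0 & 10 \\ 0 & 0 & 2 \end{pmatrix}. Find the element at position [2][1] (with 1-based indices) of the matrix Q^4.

Characteristic polynomial: t^3 + t^2 - 6t = t(t - 2)(t + 3), so the eigenvalues are -3, 0, 2.
t=-3: eigenvector (1, 1, 0).
t=2: eigenvector (2, 2, 1).
t=0: eigenvector (0, 1, 0).
P = [[1, 2, 0], [1, 2, 1], [0, 1, 0]], D = diag(-3, 2, 0), P⁻¹ = [[1, 0, -2], [0, 0, 1], [-1, 1, 0]].
Q⁴ = P·diag(81, 16, 0)·P⁻¹ = [[81, 0, -130], [81, 0, -130], [0, 0, 16]].
The requested entry is 81.

81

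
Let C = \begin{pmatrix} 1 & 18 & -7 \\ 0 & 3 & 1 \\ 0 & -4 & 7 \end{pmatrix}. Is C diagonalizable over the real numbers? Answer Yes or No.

No

Characteristic polynomial: p(t) = t^3 - 11t^2 + 35t - 25 = (t - 5)^2(t - 1).
t = 5 has algebraic multiplicity 2; rank(C − 5I) = 2, so geometric multiplicity = 1.
Geometric multiplicity < algebraic multiplicity, so C is not diagonalizable.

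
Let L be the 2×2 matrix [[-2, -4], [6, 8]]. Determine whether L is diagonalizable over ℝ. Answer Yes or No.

Yes

Characteristic polynomial: p(s) = s^2 - 6s + 8 = (s - 4)(s - 2).
All 2 eigenvalues are distinct, so L is diagonalizable.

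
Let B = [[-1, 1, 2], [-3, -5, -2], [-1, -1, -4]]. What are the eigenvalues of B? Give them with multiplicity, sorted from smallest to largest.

-4, -4, -2

Characteristic polynomial: p(s) = s^3 + 10s^2 + 32s + 32 = (s + 2)(s + 4)^2.
Roots (with multiplicity): -4, -4, -2.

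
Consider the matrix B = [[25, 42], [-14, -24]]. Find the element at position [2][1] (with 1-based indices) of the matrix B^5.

Characteristic polynomial: μ^2 - μ - 12 = (μ - 4)(μ + 3), so the eigenvalues are -3, 4.
μ=-3: eigenvector (-3, 2).
μ=4: eigenvector (-2, 1).
P = [[-3, -2], [2, 1]], D = diag(-3, 4), P⁻¹ = [[1, 2], [-2, -3]].
B⁵ = P·diag(-243, 1024)·P⁻¹ = [[4825, 7602], [-2534, -4044]].
The requested entry is -2534.

-2534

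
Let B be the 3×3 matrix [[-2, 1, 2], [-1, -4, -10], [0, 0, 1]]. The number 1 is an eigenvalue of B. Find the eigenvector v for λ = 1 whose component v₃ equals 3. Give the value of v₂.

B − 1I = [[-3, 1, 2], [-1, -5, -10], [0, 0, 0]].
Solving (B − 1I)v = 0 gives the eigenspace spanned by (0, -6, 3).
With v₃ = 3, v = (0, -6, 3), so v₂ = -6.

-6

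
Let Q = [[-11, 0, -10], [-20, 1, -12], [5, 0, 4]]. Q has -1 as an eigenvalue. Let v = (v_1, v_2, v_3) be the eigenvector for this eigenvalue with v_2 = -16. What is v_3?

4

Q + 1I = [[-10, 0, -10], [-20, 2, -12], [5, 0, 5]].
Solving (Q + 1I)v = 0 gives the eigenspace spanned by (-4, -16, 4).
With v_2 = -16, v = (-4, -16, 4), so v_3 = 4.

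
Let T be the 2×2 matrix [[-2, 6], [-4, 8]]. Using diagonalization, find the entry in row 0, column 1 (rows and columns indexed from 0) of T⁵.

Characteristic polynomial: λ^2 - 6λ + 8 = (λ - 4)(λ - 2), so the eigenvalues are 2, 4.
λ=2: eigenvector (3, 2).
λ=4: eigenvector (1, 1).
P = [[3, 1], [2, 1]], D = diag(2, 4), P⁻¹ = [[1, -1], [-2, 3]].
T⁵ = P·diag(32, 1024)·P⁻¹ = [[-1952, 2976], [-1984, 3008]].
The requested entry is 2976.

2976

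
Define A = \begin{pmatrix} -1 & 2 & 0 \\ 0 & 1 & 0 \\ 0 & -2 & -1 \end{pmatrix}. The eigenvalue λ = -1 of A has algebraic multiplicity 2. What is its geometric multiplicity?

2

A + 1I = [[0, 2, 0], [0, 2, 0], [0, -2, 0]].
This matrix has rank 1, so its null space has dimension 3 − 1 = 2.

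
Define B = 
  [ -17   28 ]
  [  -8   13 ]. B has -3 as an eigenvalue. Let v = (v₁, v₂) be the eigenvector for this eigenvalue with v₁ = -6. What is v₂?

B + 3I = [[-14, 28], [-8, 16]].
Solving (B + 3I)v = 0 gives the eigenspace spanned by (-6, -3).
With v₁ = -6, v = (-6, -3), so v₂ = -3.

-3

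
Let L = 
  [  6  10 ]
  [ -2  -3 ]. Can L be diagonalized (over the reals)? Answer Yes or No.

Characteristic polynomial: p(t) = t^2 - 3t + 2 = (t - 2)(t - 1).
All 2 eigenvalues are distinct, so L is diagonalizable.

Yes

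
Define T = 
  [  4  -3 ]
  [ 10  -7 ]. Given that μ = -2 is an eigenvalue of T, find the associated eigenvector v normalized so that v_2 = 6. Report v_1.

3

T + 2I = [[6, -3], [10, -5]].
Solving (T + 2I)v = 0 gives the eigenspace spanned by (3, 6).
With v_2 = 6, v = (3, 6), so v_1 = 3.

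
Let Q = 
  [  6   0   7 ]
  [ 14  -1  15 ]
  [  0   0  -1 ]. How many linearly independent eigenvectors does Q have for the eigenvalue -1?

1

Q + 1I = [[7, 0, 7], [14, 0, 15], [0, 0, 0]].
This matrix has rank 2, so its null space has dimension 3 − 2 = 1.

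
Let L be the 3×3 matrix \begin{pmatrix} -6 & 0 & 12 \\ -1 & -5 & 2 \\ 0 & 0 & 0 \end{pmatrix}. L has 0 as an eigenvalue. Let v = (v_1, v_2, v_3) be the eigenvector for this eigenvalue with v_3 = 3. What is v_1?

L = [[-6, 0, 12], [-1, -5, 2], [0, 0, 0]].
Solving (L)v = 0 gives the eigenspace spanned by (6, 0, 3).
With v_3 = 3, v = (6, 0, 3), so v_1 = 6.

6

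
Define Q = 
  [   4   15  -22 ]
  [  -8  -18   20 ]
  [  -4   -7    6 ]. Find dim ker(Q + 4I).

Q + 4I = [[8, 15, -22], [-8, -14, 20], [-4, -7, 10]].
This matrix has rank 2, so its null space has dimension 3 − 2 = 1.

1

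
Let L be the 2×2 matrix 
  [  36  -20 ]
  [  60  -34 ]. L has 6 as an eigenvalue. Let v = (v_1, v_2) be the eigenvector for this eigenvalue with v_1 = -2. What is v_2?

-3

L − 6I = [[30, -20], [60, -40]].
Solving (L − 6I)v = 0 gives the eigenspace spanned by (-2, -3).
With v_1 = -2, v = (-2, -3), so v_2 = -3.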